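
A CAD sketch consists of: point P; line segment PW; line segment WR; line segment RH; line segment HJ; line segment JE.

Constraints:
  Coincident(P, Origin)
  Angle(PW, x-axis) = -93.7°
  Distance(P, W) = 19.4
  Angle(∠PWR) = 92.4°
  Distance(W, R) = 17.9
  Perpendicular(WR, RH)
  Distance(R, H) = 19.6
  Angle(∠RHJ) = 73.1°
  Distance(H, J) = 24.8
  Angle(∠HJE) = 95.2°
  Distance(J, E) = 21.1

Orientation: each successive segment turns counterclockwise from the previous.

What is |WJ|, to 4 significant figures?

13.69

P is at the origin; PW runs at -93.7° with length 19.4, so W = (-1.252, -19.36). ∠PWR = 92.4° gives WR at -6.100° from the x-axis; with |WR| = 17.9, R = (16.55, -21.26). WR is perpendicular to RH, so RH runs at 83.90°; with |RH| = 19.6, H = (18.63, -1.773). ∠RHJ = 73.1° gives HJ at -169.2° from the x-axis; with |HJ| = 24.8, J = (-5.731, -6.420). Then |WJ| = |J − W| = 13.69.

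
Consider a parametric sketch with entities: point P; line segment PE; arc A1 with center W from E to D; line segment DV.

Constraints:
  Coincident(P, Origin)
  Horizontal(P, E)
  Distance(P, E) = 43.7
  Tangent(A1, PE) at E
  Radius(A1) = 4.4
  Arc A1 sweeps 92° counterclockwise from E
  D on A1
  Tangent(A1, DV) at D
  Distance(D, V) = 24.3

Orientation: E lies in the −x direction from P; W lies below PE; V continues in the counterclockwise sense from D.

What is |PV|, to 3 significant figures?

55.4

On A1, E sits at bearing 90° from W; a 92° counterclockwise sweep puts D at bearing 182°, so D = W + 4.4·(cos 182°, sin 182°) = (-48.1, -4.55). Tangency of A1 to DV means the radius WD is perpendicular to DV, so DV runs along (−sin 182°, cos 182°); with |DV| = 24.3, V = (-47.2, -28.8). Then |PV| = |V − P| = 55.4.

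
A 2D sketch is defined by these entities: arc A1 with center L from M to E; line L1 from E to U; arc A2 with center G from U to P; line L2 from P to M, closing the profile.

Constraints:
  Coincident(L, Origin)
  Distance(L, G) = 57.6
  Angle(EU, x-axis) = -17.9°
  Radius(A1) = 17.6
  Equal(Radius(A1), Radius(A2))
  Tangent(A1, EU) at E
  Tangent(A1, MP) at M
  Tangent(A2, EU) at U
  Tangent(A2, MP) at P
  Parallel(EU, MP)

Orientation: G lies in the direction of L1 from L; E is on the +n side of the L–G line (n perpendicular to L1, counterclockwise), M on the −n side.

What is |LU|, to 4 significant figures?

60.23

The slot axis is L1's direction at -17.9°, so u = (cos -17.9°, sin -17.9°) = (0.9516, -0.3074) and n = (−sin -17.9°, cos -17.9°) = (0.3074, 0.9516). L is at the origin and G lies 57.6 along u from L, so G = 57.6·u = (54.81, -17.70). Tangency of A1 to both parallel lines with radius 17.6 puts E and M at L ± 17.6·n: E = (5.409, 16.75), M = (-5.409, -16.75). Equal radii place U and P the same way about G: U = G + 17.6·n = (60.22, -0.9557), P = G − 17.6·n = (49.40, -34.45). Then |LU| = |U − L| = 60.23.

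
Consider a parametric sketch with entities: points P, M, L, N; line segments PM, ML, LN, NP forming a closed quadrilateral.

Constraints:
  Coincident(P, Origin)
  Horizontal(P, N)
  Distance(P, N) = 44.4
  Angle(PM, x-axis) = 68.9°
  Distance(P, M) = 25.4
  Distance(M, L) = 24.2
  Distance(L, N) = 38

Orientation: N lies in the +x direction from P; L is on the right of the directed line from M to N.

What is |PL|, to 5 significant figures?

6.4110

Checks: |ML| = 24.20 ✓; |LN| = 38.00 ✓.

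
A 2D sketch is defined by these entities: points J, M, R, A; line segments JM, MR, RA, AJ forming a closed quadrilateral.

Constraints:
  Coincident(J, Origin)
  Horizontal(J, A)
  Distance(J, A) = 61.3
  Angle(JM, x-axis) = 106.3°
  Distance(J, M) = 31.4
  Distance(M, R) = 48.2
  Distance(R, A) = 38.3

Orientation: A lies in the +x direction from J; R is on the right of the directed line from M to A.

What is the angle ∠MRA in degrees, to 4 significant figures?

123.4°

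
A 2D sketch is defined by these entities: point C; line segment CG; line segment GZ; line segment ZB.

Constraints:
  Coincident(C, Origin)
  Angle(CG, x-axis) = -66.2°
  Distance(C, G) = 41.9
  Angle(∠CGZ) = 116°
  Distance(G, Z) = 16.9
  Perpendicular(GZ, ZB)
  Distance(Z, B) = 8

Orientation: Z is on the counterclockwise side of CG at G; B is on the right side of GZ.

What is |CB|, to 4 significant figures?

57.69

∠CGZ = 116.0°, so GZ runs at -66.2° + (180° − 116.0°) = -2.200° from the x-axis; with |GZ| = 16.9, Z = G + 16.9·(cos -2.200°, sin -2.200°) = (33.80, -38.99). GZ is perpendicular to ZB; with |ZB| = 8.0 on the right of GZ, B = Z + 8.0·(-0.03839, -0.9993) = (33.49, -46.98). Then |CB| = |B − C| = 57.69.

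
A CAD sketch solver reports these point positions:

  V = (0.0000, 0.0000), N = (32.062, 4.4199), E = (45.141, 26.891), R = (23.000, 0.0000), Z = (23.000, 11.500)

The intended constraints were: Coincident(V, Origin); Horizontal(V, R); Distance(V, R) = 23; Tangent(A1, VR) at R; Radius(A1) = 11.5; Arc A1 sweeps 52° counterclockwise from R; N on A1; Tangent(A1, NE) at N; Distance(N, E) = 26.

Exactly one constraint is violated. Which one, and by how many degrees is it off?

Tangent(A1, NE) at N — off by 7.80°.

V = (0.00, 0.00) ✓; V.y = 0.00, R.y = 0.00 ✓; |VR| = 23.00 ✓; ∠(ZR, RV) = 90.00° ✓; |ZR| = 11.50 ✓; bearing(Z→N) − bearing(Z→R) = 52.00° ✓; |ZN| = 11.50 ✓; ∠(ZN, NE) = 82.20° ✗; |NE| = 26.00 ✓.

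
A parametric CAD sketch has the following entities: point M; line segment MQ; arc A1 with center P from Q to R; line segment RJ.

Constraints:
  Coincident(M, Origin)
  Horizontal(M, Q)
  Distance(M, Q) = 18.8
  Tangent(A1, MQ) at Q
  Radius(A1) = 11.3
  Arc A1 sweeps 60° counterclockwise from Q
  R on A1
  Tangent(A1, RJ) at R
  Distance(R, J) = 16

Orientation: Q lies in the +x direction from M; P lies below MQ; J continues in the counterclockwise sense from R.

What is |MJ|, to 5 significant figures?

19.533

M is at the origin; M and Q share the same y with |MQ| = 18.8 and Q on the +x side, so Q = (18.800, 0.0000). The tangent condition forces PQ to be normal to MQ, so P = Q + (0, -11.3) = (18.800, -11.300). On A1, Q sits at bearing 90° from P; a 60° counterclockwise sweep puts R at bearing 150°, so R = P + 11.3·(cos 150°, sin 150°) = (9.0139, -5.6500). Tangency of A1 to RJ means the radius PR is perpendicular to RJ, so RJ runs along (−sin 150°, cos 150°); with |RJ| = 16.0, J = (1.0139, -19.506). Then |MJ| = |J − M| = 19.533.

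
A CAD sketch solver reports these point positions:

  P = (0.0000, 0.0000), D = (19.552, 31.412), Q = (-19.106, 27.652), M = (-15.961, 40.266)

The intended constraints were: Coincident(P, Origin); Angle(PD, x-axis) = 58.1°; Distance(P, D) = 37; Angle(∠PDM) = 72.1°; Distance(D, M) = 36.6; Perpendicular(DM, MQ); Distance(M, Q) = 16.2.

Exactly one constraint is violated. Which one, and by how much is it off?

Distance(M, Q) = 16.2 — off by 3.20.

P = (0.00, 0.00) ✓; PD at 58.10° ✓; |PD| = 37.00 ✓; ∠PDM = 72.10° ✓; |DM| = 36.60 ✓; ∠(DM, MQ) = 90.00° ✓; |MQ| = 13.00 ✗.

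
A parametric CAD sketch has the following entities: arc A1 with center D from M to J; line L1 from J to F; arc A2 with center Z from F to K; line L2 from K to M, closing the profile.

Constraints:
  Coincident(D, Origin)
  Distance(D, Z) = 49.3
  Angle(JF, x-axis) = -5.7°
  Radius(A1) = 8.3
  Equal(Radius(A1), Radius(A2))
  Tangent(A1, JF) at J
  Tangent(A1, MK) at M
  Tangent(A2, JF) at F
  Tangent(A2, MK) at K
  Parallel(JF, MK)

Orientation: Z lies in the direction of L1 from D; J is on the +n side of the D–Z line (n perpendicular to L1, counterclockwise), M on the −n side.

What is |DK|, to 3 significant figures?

50.0

The slot axis is L1's direction at -5.7°, so u = (cos -5.7°, sin -5.7°) = (0.995, -0.0993) and n = (−sin -5.7°, cos -5.7°) = (0.0993, 0.995). D is at the origin and Z lies 49.3 along u from D, so Z = 49.3·u = (49.1, -4.90). Tangency of A1 to both parallel lines with radius 8.3 puts J and M at D ± 8.3·n: J = (0.824, 8.26), M = (-0.824, -8.26). Equal radii place F and K the same way about Z: F = Z + 8.3·n = (49.9, 3.36), K = Z − 8.3·n = (48.2, -13.2). Then |DK| = |K − D| = 50.0.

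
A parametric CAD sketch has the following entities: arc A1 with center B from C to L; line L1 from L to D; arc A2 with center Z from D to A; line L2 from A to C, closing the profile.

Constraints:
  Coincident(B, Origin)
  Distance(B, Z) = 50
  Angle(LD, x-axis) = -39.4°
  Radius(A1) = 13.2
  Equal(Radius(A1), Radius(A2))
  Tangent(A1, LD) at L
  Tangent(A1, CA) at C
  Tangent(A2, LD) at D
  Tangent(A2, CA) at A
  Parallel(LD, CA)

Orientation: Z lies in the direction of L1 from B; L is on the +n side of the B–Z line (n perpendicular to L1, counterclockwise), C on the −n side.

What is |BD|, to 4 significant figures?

51.71

Tangency of A1 to both parallel lines with radius 13.2 puts L and C at B ± 13.2·n: L = (8.378, 10.20), C = (-8.378, -10.20). Equal radii place D and A the same way about Z: D = Z + 13.2·n = (47.02, -21.54), A = Z − 13.2·n = (30.26, -41.94). Then |BD| = |D − B| = 51.71.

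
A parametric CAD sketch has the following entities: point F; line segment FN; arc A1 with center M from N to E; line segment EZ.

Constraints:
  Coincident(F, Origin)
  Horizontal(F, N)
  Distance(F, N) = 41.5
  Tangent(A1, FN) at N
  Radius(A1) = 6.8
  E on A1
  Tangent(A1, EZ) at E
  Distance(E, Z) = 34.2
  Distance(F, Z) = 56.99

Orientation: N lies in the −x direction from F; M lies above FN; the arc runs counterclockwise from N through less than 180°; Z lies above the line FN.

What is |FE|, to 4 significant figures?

35.58

Checks: |ME| = 6.800 ✓; ∠(ME, EZ) = 90.00° ✓; |EZ| = 34.20 ✓; |FZ| = 56.99 ✓.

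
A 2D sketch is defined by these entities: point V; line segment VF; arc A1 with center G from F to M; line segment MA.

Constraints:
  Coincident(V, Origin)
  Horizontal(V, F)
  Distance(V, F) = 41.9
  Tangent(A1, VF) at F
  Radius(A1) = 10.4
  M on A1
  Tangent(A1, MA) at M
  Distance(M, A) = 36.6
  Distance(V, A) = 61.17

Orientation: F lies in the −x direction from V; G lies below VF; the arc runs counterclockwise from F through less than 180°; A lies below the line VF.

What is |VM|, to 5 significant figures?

53.483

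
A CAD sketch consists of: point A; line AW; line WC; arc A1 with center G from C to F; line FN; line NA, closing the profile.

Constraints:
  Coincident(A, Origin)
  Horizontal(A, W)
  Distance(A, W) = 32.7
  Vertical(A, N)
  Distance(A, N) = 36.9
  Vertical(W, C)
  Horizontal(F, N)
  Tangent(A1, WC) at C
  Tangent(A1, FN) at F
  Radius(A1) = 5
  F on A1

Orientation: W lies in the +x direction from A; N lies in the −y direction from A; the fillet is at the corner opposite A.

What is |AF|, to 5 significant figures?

46.140

A is at the origin; AW is horizontal with |AW| = 32.7 and W on the +x side, so W = (32.700, 0.0000). A and N share the same x with |AN| = 36.9 and N on the −y side, so N = (0.0000, -36.900). The virtual corner opposite A is at (32.700, -36.900). Since A1 is tangent to WC there, GC ⟂ WC and tangency of A1 to FN means the radius GF is perpendicular to FN, with radius 5.0, so the center G sits 5.0 in from both sides at G = (27.700, -31.900). That places the tangent points at C = (32.700, -31.900) on WC and F = (27.700, -36.900) on FN. Then |AF| = |F − A| = 46.140.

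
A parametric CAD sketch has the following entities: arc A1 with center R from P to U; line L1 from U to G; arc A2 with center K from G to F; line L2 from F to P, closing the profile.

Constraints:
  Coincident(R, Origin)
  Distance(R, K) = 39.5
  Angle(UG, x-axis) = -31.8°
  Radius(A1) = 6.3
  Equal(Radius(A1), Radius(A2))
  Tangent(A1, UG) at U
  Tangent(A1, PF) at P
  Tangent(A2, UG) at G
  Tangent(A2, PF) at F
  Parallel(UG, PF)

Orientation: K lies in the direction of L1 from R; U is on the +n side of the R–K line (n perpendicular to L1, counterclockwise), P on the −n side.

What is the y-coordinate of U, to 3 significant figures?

5.35

The slot axis is L1's direction at -31.8°, so u = (cos -31.8°, sin -31.8°) = (0.850, -0.527) and n = (−sin -31.8°, cos -31.8°) = (0.527, 0.850). R is at the origin and K lies 39.5 along u from R, so K = 39.5·u = (33.6, -20.8). Tangency of A1 to both parallel lines with radius 6.3 puts U and P at R ± 6.3·n: U = (3.32, 5.35), P = (-3.32, -5.35). So U.y = 5.35.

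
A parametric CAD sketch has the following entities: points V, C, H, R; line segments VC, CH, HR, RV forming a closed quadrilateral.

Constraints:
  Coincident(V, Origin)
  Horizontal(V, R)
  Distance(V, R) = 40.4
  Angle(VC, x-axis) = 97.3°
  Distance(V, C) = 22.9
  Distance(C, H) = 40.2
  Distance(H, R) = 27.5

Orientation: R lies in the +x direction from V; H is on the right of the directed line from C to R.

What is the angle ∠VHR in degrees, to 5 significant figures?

113.91°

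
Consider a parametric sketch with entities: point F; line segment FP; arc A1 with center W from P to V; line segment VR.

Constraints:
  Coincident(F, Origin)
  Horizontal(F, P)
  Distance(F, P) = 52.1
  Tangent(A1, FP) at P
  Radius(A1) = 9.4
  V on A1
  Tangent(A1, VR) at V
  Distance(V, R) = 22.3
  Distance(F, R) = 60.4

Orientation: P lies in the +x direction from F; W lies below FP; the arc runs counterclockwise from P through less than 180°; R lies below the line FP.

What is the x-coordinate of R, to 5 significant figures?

50.239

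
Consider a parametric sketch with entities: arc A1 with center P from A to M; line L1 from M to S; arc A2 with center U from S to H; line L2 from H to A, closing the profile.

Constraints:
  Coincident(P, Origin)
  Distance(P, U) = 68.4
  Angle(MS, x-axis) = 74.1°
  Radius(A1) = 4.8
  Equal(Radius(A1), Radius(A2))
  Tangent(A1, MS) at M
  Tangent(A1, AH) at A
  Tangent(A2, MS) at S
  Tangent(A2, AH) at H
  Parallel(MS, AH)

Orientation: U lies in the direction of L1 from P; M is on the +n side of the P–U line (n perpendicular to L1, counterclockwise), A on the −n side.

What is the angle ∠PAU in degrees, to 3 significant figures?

86.0°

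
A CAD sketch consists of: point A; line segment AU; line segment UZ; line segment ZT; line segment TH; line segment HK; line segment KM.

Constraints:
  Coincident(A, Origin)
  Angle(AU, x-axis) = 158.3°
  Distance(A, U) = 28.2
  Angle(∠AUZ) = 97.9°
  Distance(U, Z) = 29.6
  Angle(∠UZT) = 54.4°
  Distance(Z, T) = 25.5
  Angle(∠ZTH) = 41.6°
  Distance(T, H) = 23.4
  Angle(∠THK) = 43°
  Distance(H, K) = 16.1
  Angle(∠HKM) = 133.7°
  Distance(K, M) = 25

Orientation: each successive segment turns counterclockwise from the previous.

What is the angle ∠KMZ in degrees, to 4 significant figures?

9.546°

A is at the origin; AU runs at 158.3° with length 28.2, so U = (-26.20, 10.43). ∠AUZ = 97.9° gives UZ at -119.6° from the x-axis; with |UZ| = 29.6, Z = (-40.82, -15.31). ∠UZT = 54.4° gives ZT at 6.000° from the x-axis; with |ZT| = 25.5, T = (-15.46, -12.64). ∠ZTH = 41.6° gives TH at 144.4° from the x-axis; with |TH| = 23.4, H = (-34.49, 0.9770). ∠THK = 43.0° gives HK at -78.60° from the x-axis; with |HK| = 16.1, K = (-31.31, -14.81). ∠HKM = 133.7° gives KM at -32.30° from the x-axis; with |KM| = 25.0, M = (-10.17, -28.16). Then cos ∠KMZ = MK·MZ / (|MK||MZ|), giving 9.546°.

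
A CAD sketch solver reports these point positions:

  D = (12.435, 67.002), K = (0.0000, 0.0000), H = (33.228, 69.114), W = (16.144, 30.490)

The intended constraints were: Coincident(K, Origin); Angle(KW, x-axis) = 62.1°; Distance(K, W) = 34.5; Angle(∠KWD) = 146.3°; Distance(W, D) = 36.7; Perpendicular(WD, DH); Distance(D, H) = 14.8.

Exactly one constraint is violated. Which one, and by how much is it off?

Distance(D, H) = 14.8 — off by 6.10.

K = (0.00, 0.00) ✓; KW at 62.10° ✓; |KW| = 34.50 ✓; ∠KWD = 146.3° ✓; |WD| = 36.70 ✓; ∠(WD, DH) = 90.00° ✓; |DH| = 20.90 ✗.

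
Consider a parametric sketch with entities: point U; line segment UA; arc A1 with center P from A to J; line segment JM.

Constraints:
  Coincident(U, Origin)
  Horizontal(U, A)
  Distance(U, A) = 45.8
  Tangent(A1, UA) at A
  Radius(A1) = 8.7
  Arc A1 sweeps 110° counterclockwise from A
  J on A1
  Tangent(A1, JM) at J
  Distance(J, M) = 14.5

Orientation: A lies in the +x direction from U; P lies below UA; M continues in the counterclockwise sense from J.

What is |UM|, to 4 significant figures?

49.53

U is at the origin; U and A share the same y with |UA| = 45.8 and A on the +x side, so A = (45.80, 0.000). Since A1 is tangent to UA there, PA ⟂ UA, so P = A + (0, -8.7) = (45.80, -8.700). On A1, A sits at bearing 90° from P; a 110° counterclockwise sweep puts J at bearing 200°, so J = P + 8.7·(cos 200°, sin 200°) = (37.62, -11.68). Tangency of A1 to JM means the radius PJ is perpendicular to JM, so JM runs along (−sin 200°, cos 200°); with |JM| = 14.5, M = (42.58, -25.30). Then |UM| = |M − U| = 49.53.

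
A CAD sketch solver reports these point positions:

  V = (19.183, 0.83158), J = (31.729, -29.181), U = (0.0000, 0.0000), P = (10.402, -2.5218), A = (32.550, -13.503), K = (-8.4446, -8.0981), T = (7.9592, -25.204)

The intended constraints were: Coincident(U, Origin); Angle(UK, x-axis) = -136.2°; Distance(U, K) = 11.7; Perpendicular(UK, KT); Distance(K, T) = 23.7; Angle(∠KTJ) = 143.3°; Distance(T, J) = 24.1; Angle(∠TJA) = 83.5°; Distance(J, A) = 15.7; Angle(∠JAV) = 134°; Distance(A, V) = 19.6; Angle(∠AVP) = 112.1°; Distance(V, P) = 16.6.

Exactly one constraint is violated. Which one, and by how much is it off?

Distance(V, P) = 16.6 — off by 7.20.

U = (0.00, 0.00) ✓; UK at -136.2° ✓; |UK| = 11.70 ✓; ∠(UK, KT) = 90.00° ✓; |KT| = 23.70 ✓; ∠KTJ = 143.3° ✓; |TJ| = 24.10 ✓; ∠TJA = 83.50° ✓; |JA| = 15.70 ✓; ∠JAV = 134.0° ✓; |AV| = 19.60 ✓; ∠AVP = 112.1° ✓; |VP| = 9.400 ✗.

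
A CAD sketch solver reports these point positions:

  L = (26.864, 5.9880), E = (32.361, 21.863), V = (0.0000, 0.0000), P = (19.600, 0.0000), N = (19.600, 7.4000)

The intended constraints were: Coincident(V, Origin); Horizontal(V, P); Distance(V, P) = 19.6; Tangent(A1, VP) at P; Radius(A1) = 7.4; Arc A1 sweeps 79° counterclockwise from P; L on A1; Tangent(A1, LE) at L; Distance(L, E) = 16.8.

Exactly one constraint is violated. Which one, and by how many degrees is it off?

Tangent(A1, LE) at L — off by 8.10°.

V = (0.00, 0.00) ✓; V.y = 0.00, P.y = 0.00 ✓; |VP| = 19.60 ✓; ∠(NP, PV) = 90.00° ✓; |NP| = 7.400 ✓; bearing(N→L) − bearing(N→P) = 79.00° ✓; |NL| = 7.400 ✓; ∠(NL, LE) = 98.10° ✗; |LE| = 16.80 ✓.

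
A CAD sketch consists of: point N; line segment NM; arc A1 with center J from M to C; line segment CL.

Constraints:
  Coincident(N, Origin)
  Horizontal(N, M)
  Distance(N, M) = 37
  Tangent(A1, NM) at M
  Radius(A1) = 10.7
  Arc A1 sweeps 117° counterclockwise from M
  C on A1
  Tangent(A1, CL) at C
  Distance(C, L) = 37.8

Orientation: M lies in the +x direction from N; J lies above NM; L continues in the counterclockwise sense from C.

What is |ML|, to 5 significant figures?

49.825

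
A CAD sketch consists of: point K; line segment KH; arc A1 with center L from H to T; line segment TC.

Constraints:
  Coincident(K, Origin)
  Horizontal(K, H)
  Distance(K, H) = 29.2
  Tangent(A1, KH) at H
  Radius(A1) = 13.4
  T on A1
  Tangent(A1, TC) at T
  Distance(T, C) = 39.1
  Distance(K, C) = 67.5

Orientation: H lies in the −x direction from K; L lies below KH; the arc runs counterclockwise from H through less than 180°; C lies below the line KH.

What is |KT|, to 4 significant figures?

44.69

K is at the origin; K and H share the same y with |KH| = 29.2 and H on the −x side, so H = (-29.20, 0.000). Tangency of A1 to KH means the radius LH is perpendicular to KH, so L = H + (0, -13.4) = (-29.20, -13.40). Since LT ⟂ TC (tangency), |LC| = √(13.4² + 39.1²) = 41.33 regardless of where T sits on A1. So C lies on both circle(K, 67.5) and circle(L, 41.33); the below-KH intersection is C = (-42.30, -52.60). T is the foot of the tangent from C: T = (-42.60, -13.50).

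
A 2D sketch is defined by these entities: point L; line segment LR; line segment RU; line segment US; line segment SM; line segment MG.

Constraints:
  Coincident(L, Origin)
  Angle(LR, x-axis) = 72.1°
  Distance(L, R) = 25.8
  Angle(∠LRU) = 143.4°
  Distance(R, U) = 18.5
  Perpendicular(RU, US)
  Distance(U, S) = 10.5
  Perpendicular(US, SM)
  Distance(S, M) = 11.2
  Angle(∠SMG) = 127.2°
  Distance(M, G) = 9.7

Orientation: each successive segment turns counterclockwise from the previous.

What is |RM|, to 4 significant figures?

12.79

L is at the origin; LR runs at 72.1° with length 25.8, so R = (7.930, 24.55). ∠LRU = 143.4° gives RU at 108.7° from the x-axis; with |RU| = 18.5, U = (1.998, 42.07). The perpendicularity gives US at right angles to RU, so US runs at -161.3°; with |US| = 10.5, S = (-7.947, 38.71). US ⟂ SM, so SM runs at -71.30°; with |SM| = 11.2, M = (-4.356, 28.10). Then |RM| = |M − R| = 12.79.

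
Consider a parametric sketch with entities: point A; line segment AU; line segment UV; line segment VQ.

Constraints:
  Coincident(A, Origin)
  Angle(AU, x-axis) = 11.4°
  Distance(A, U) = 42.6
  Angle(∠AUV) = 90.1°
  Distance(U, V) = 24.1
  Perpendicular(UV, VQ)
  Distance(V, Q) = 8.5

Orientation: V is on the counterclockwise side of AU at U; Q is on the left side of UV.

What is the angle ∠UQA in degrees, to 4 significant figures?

74.09°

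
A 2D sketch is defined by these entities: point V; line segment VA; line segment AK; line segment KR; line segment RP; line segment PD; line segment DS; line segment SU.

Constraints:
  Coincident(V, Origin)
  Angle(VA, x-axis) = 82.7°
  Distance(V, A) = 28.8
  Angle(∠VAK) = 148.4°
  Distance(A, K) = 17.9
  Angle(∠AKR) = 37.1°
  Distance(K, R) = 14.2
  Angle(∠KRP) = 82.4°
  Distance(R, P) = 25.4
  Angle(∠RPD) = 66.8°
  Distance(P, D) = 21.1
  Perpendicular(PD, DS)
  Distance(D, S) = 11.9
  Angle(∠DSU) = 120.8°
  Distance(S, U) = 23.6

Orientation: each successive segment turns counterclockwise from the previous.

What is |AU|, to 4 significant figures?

10.50

PD is perpendicular to DS, so DS runs at -162.0°; with |DS| = 11.9, S = (0.6050, 45.12). ∠DSU = 120.8° gives SU at -102.8° from the x-axis; with |SU| = 23.6, U = (-4.624, 22.11). Then |AU| = |U − A| = 10.50.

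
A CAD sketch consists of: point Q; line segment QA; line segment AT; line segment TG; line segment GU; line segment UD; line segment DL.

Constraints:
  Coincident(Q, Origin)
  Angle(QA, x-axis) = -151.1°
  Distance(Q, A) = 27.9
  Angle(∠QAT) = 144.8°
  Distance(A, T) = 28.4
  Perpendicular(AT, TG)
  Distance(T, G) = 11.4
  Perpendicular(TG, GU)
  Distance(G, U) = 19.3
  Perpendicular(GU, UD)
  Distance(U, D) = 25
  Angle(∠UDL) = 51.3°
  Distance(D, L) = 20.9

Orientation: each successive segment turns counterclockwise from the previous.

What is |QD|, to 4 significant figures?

43.57

Q is at the origin; QA runs at -151.1° with length 27.9, so A = (-24.43, -13.48). ∠QAT = 144.8° gives AT at -115.9° from the x-axis; with |AT| = 28.4, T = (-36.83, -39.03). AT ⟂ TG, so TG runs at -25.90°; with |TG| = 11.4, G = (-26.58, -44.01). The perpendicularity gives GU at right angles to TG, so GU runs at 64.10°; with |GU| = 19.3, U = (-18.15, -26.65). The perpendicularity gives UD at right angles to GU, so UD runs at 154.1°; with |UD| = 25.0, D = (-40.63, -15.73). Then |QD| = |D − Q| = 43.57.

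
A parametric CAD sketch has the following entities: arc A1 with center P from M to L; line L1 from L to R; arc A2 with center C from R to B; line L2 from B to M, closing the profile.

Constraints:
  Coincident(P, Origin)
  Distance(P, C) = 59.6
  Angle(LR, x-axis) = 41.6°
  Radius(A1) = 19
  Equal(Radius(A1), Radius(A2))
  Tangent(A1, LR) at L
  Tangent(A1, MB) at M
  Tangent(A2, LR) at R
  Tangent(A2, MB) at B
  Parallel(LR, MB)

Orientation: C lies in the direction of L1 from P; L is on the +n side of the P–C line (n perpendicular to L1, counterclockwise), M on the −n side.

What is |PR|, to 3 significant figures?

62.6

Tangency of A1 to both parallel lines with radius 19.0 puts L and M at P ± 19.0·n: L = (-12.6, 14.2), M = (12.6, -14.2). Equal radii place R and B the same way about C: R = C + 19.0·n = (32.0, 53.8), B = C − 19.0·n = (57.2, 25.4). Then |PR| = |R − P| = 62.6.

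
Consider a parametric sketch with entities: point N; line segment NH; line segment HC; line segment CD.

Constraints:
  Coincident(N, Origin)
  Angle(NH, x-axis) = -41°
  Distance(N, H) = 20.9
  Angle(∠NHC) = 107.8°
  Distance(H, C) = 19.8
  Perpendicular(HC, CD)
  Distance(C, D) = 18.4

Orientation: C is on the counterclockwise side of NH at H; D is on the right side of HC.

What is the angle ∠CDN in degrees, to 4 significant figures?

34.36°

N is at the origin; NH runs at -41.0° with length 20.9, so H = 20.9·(cos -41.0°, sin -41.0°) = (15.77, -13.71). ∠NHC = 107.8°, so HC runs at -41.0° + (180° − 107.8°) = 31.20° from the x-axis; with |HC| = 19.8, C = H + 19.8·(cos 31.20°, sin 31.20°) = (32.71, -3.455). The perpendicularity gives CD at right angles to HC; with |CD| = 18.4 on the right of HC, D = C + 18.4·(0.5180, -0.8554) = (42.24, -19.19). Then cos ∠CDN = DC·DN / (|DC||DN|), giving 34.36°.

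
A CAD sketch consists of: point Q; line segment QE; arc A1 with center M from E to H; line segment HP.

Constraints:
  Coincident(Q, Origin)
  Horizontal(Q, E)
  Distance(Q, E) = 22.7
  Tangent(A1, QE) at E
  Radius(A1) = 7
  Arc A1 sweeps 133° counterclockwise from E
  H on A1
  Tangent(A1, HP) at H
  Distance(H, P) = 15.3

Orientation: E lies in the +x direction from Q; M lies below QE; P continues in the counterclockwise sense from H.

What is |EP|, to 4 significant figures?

23.57

On A1, E sits at bearing 90° from M; a 133° counterclockwise sweep puts H at bearing 223°, so H = M + 7.0·(cos 223°, sin 223°) = (17.58, -11.77). Since A1 is tangent to HP there, MH ⟂ HP, so HP runs along (−sin 223°, cos 223°); with |HP| = 15.3, P = (28.02, -22.96). Then |EP| = |P − E| = 23.57.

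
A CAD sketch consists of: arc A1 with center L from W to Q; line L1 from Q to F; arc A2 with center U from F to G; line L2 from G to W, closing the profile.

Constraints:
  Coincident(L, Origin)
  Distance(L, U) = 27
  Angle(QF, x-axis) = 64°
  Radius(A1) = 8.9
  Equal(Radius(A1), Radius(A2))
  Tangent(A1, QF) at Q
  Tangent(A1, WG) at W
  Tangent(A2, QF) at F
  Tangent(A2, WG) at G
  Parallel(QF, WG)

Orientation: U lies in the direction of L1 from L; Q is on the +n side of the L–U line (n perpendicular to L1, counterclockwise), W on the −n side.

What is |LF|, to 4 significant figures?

28.43

The slot axis is L1's direction at 64.0°, so u = (cos 64.0°, sin 64.0°) = (0.4384, 0.8988) and n = (−sin 64.0°, cos 64.0°) = (-0.8988, 0.4384). L is at the origin and U lies 27.0 along u from L, so U = 27.0·u = (11.84, 24.27). Tangency of A1 to both parallel lines with radius 8.9 puts Q and W at L ± 8.9·n: Q = (-7.999, 3.902), W = (7.999, -3.902). Equal radii place F and G the same way about U: F = U + 8.9·n = (3.837, 28.17), G = U − 8.9·n = (19.84, 20.37). Then |LF| = |F − L| = 28.43.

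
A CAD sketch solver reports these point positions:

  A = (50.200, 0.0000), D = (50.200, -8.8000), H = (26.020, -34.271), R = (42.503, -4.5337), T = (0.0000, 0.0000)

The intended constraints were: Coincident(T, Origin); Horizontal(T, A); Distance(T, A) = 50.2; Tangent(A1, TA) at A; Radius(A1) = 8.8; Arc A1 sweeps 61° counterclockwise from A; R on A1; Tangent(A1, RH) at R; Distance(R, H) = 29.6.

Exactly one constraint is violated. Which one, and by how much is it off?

Distance(R, H) = 29.6 — off by 4.40.

T = (0.00, 0.00) ✓; T.y = 0.00, A.y = 0.00 ✓; |TA| = 50.20 ✓; ∠(DA, AT) = 90.00° ✓; |DA| = 8.800 ✓; bearing(D→R) − bearing(D→A) = 61.00° ✓; |DR| = 8.800 ✓; ∠(DR, RH) = 90.00° ✓; |RH| = 34.00 ✗.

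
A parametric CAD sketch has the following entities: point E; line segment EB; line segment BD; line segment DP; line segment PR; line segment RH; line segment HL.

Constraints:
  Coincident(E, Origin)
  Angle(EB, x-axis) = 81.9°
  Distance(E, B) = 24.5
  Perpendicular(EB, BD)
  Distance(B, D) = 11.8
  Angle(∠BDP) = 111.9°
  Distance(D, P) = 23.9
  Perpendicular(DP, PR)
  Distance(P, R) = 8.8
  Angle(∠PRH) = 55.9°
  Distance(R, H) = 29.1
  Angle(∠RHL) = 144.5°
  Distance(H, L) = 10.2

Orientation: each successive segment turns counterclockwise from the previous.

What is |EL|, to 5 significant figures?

43.228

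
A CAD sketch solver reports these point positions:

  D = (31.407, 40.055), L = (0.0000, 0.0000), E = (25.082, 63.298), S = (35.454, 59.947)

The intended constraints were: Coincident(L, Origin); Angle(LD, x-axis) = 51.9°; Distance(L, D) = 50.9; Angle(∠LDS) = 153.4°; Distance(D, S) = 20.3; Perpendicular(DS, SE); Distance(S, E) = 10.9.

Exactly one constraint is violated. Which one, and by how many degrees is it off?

Perpendicular(DS, SE) — off by 6.40°.

L = (0.00, 0.00) ✓; LD at 51.90° ✓; |LD| = 50.90 ✓; ∠LDS = 153.4° ✓; |DS| = 20.30 ✓; ∠(DS, SE) = 83.60° ✗; |SE| = 10.90 ✓.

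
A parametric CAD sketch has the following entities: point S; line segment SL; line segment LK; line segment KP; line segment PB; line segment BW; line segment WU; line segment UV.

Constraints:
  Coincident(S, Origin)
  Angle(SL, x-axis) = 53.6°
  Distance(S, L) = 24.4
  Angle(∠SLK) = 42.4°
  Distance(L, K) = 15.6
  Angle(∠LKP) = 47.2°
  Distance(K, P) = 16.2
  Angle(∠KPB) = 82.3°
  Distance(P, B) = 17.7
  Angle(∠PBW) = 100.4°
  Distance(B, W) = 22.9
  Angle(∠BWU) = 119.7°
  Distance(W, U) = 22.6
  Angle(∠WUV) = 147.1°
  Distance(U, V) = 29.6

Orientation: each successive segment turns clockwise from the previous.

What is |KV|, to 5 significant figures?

36.612

S is at the origin; SL runs at 53.6° with length 24.4, so L = (14.479, 19.639). ∠SLK = 42.4° gives LK at -84.000° from the x-axis; with |LK| = 15.6, K = (16.110, 4.1249). ∠LKP = 47.2° gives KP at 143.20° from the x-axis; with |KP| = 16.2, P = (3.1382, 13.829). ∠KPB = 82.3° gives PB at 45.500° from the x-axis; with |PB| = 17.7, B = (15.544, 26.454). ∠PBW = 100.4° gives BW at -34.100° from the x-axis; with |BW| = 22.9, W = (34.507, 13.615). ∠BWU = 119.7° gives WU at -94.400° from the x-axis; with |WU| = 22.6, U = (32.773, -8.9184). ∠WUV = 147.1° gives UV at -127.30° from the x-axis; with |UV| = 29.6, V = (14.836, -32.464). Then |KV| = |V − K| = 36.612.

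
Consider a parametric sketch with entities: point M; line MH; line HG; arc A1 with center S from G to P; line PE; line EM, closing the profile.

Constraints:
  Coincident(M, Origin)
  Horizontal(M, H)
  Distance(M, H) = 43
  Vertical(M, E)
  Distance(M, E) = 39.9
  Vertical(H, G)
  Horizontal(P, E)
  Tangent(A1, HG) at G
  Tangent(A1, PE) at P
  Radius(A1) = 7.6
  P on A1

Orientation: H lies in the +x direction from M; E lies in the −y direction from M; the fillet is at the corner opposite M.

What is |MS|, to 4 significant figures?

47.92

M is at the origin; M and H share the same y with |MH| = 43.0 and H on the +x side, so H = (43.00, 0.000). ME is vertical with |ME| = 39.9 and E on the −y side, so E = (0.000, -39.90). The virtual corner opposite M is at (43.00, -39.90). Since A1 is tangent to HG there, SG ⟂ HG and tangency of A1 to PE means the radius SP is perpendicular to PE, with radius 7.6, so the center S sits 7.6 in from both sides at S = (35.40, -32.30). Then |MS| = |S − M| = 47.92.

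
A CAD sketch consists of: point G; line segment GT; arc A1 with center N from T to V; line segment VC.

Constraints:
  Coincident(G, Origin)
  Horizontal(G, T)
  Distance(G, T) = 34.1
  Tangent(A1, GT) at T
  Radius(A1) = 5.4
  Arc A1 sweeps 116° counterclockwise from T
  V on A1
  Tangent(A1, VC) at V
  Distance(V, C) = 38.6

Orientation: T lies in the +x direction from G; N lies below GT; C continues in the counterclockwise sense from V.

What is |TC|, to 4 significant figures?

44.14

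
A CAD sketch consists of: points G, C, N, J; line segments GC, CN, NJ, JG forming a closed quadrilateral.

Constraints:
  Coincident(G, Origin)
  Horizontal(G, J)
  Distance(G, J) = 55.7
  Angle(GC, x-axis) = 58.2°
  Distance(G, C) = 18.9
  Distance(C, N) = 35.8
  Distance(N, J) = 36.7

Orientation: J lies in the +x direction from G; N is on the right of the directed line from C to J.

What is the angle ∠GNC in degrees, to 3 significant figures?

31.7°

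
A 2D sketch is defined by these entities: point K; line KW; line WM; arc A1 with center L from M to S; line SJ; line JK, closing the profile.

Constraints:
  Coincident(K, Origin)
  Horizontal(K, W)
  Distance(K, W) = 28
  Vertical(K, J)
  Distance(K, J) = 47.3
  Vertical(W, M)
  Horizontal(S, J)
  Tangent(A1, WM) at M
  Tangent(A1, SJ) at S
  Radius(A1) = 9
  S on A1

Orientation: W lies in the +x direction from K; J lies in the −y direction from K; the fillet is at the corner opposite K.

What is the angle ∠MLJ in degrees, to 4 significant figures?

154.7°

The virtual corner opposite K is at (28.00, -47.30). Tangency of A1 to WM means the radius LM is perpendicular to WM and tangency of A1 to SJ means the radius LS is perpendicular to SJ, with radius 9.0, so the center L sits 9.0 in from both sides at L = (19.00, -38.30). That places the tangent points at M = (28.00, -38.30) on WM and S = (19.00, -47.30) on SJ. Then cos ∠MLJ = LM·LJ / (|LM||LJ|), giving 154.7°.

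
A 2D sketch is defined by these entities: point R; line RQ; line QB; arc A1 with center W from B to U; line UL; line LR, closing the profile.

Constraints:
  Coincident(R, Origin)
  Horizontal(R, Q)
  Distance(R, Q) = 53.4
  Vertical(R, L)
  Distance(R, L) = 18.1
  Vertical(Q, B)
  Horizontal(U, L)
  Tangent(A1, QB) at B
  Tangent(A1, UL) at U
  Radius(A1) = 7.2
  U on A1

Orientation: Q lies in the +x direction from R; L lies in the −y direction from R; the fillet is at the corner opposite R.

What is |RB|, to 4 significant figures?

54.50

The virtual corner opposite R is at (53.40, -18.10). Tangency of A1 to QB means the radius WB is perpendicular to QB and since A1 is tangent to UL there, WU ⟂ UL, with radius 7.2, so the center W sits 7.2 in from both sides at W = (46.20, -10.90). That places the tangent points at B = (53.40, -10.90) on QB and U = (46.20, -18.10) on UL. Then |RB| = |B − R| = 54.50.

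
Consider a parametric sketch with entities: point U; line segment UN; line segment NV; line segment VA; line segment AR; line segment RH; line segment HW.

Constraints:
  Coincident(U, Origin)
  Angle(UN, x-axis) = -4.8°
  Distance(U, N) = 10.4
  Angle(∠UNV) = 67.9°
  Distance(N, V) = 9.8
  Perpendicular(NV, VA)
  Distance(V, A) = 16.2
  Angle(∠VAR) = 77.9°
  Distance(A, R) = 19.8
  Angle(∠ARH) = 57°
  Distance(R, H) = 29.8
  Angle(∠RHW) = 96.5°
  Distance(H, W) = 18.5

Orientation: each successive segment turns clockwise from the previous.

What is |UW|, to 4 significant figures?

23.20

U is at the origin; UN runs at -4.8° with length 10.4, so N = (10.36, -0.8702). ∠UNV = 67.9° gives NV at -116.9° from the x-axis; with |NV| = 9.8, V = (5.930, -9.610). The perpendicularity gives VA at right angles to NV, so VA runs at 153.1°; with |VA| = 16.2, A = (-8.517, -2.280). ∠VAR = 77.9° gives AR at 51.00° from the x-axis; with |AR| = 19.8, R = (3.943, 13.11). ∠ARH = 57.0° gives RH at -72.00° from the x-axis; with |RH| = 29.8, H = (13.15, -15.23). ∠RHW = 96.5° gives HW at -155.5° from the x-axis; with |HW| = 18.5, W = (-3.682, -22.91). Then |UW| = |W − U| = 23.20.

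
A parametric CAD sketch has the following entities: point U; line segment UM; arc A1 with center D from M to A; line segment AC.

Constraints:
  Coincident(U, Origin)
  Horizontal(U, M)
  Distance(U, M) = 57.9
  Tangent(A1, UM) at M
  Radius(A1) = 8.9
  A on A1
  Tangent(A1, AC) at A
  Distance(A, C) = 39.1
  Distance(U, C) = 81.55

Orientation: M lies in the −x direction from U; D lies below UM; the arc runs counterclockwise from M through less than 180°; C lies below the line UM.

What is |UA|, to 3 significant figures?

67.4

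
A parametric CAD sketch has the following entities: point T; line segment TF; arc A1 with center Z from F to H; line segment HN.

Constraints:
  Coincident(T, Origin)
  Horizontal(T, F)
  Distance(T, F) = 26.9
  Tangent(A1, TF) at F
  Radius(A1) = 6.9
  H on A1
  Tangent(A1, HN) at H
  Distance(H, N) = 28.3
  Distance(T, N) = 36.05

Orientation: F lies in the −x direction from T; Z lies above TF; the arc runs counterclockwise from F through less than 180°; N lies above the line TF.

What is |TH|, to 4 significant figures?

20.88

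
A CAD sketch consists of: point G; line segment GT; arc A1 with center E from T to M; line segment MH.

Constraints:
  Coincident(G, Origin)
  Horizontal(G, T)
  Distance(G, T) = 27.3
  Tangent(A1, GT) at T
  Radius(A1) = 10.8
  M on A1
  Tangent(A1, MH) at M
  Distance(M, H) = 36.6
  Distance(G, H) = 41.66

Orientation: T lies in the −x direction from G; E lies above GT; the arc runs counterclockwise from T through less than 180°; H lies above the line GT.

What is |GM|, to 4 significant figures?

18.56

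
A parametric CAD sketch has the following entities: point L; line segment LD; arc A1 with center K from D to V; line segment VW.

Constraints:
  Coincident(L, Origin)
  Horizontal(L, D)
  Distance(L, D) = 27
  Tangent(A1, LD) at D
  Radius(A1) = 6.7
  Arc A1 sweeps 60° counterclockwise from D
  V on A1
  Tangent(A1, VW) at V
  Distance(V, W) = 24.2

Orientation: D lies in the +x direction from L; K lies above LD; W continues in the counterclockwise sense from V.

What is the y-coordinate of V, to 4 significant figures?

3.350

Since A1 is tangent to LD there, KD ⟂ LD, so K = D + (0, 6.7) = (27.00, 6.700). On A1, D sits at bearing -90° from K; a 60° counterclockwise sweep puts V at bearing -30°, so V = K + 6.7·(cos -30°, sin -30°) = (32.80, 3.350). So V.y = 3.350.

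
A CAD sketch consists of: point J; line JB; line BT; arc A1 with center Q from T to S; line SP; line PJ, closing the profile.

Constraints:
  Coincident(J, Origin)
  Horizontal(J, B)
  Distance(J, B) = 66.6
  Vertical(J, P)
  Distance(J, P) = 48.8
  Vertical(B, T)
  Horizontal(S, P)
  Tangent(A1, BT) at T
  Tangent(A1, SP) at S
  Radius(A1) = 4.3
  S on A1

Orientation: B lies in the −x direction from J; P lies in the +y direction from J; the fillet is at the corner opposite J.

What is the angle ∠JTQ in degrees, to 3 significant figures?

33.7°

J is at the origin; J and B share the same y with |JB| = 66.6 and B on the −x side, so B = (-66.6, 0.00). J and P share the same x with |JP| = 48.8 and P on the +y side, so P = (0.00, 48.8). The virtual corner opposite J is at (-66.6, 48.8). A1 meets BT tangentially, so QT is at right angles to BT and A1 meets SP tangentially, so QS is at right angles to SP, with radius 4.3, so the center Q sits 4.3 in from both sides at Q = (-62.3, 44.5). That places the tangent points at T = (-66.6, 44.5) on BT and S = (-62.3, 48.8) on SP. Then cos ∠JTQ = TJ·TQ / (|TJ||TQ|), giving 33.7°.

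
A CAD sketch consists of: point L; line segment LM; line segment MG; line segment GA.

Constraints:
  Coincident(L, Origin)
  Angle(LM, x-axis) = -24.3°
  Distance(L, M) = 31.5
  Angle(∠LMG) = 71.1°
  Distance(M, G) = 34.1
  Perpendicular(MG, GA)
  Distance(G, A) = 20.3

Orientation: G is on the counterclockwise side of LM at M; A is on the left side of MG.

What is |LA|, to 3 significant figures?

25.7

L is at the origin; LM runs at -24.3° with length 31.5, so M = 31.5·(cos -24.3°, sin -24.3°) = (28.7, -13.0). ∠LMG = 71.1°, so MG runs at -24.3° + (180° − 71.1°) = 84.6° from the x-axis; with |MG| = 34.1, G = M + 34.1·(cos 84.6°, sin 84.6°) = (31.9, 21.0). MG is perpendicular to GA; with |GA| = 20.3 on the left of MG, A = G + 20.3·(-0.996, 0.0941) = (11.7, 22.9). Then |LA| = |A − L| = 25.7.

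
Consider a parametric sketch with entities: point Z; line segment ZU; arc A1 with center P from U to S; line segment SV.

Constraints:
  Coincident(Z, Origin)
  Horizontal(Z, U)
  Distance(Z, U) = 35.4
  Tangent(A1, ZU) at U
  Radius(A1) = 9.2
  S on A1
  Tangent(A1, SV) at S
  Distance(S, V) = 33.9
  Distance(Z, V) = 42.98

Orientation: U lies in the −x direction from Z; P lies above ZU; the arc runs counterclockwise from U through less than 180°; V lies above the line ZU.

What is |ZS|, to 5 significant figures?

27.379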